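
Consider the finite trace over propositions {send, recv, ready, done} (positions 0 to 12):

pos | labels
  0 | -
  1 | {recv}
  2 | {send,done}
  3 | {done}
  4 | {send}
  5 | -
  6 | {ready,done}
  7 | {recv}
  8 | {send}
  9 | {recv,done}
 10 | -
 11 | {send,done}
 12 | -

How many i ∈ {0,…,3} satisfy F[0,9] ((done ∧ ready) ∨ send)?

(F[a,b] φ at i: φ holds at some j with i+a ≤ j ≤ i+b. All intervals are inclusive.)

Evaluate at each i in [0,3]:
  i=0: ✓ (witness j=2)
  i=1: ✓ (witness j=2)
  i=2: ✓ (witness j=2)
  i=3: ✓ (witness j=4)
Positions where it holds: {0, 1, 2, 3} → 4.

4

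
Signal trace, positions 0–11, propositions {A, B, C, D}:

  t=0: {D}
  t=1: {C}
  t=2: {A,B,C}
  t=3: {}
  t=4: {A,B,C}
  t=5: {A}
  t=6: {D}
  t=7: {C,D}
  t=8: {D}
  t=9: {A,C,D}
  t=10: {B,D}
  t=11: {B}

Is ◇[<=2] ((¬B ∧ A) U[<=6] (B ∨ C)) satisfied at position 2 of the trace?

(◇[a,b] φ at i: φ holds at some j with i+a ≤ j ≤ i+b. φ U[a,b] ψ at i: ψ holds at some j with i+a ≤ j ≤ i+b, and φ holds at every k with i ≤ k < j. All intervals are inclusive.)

True

Check ((¬B ∧ A) U[<=6] (B ∨ C)) at each j in [2,4]:
  j=2: holds
  j=3: fails
  j=4: holds
Found at j=2 → formula holds.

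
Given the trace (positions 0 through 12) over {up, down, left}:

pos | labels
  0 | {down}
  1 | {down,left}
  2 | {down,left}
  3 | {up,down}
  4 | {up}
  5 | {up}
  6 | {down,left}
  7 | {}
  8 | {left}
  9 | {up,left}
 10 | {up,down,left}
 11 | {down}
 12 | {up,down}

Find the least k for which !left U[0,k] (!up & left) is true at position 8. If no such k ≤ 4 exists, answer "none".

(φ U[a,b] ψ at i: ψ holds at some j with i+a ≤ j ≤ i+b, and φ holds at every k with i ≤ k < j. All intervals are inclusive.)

Need earliest j ≥ 8 with (!up & left), and !left at every k in [8,j-1].
  j=8: rhs holds (empty prefix). k = 0.

0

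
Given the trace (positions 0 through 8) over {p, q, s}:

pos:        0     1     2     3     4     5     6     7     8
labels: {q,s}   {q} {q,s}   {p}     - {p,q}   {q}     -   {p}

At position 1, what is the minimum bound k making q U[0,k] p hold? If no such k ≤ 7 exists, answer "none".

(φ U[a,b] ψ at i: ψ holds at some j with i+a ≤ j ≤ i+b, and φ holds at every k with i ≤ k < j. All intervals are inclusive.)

Need earliest j ≥ 1 with p, and q at every k in [1,j-1].
  j=1: rhs fails.
  j=2: rhs fails.
  j=3: rhs holds; lhs holds on [1,2]. k = 2.

2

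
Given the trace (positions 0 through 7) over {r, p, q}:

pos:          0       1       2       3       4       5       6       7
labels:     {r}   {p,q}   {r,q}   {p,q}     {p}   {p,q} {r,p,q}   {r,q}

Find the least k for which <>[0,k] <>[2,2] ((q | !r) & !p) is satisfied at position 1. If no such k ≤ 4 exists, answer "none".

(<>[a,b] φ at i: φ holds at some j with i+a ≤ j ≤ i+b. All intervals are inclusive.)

4

Scan j = 1,2,… for <>[2,2] ((q | !r) & !p):
  j=1: fails
  j=2: fails
  j=3: fails
  j=4: fails
  j=5: holds
First hit at j=5, so smallest k = 5-1 = 4.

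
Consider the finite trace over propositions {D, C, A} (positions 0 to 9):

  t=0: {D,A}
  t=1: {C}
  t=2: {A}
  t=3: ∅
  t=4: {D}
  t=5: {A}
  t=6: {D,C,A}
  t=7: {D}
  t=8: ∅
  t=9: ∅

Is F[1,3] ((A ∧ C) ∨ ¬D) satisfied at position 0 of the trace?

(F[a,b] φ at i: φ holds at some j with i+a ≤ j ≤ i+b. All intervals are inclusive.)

Yes

Check ((A ∧ C) ∨ ¬D) at each j in [1,3]:
  j=1: true
  j=2: true
  j=3: true
Found at j=1 → formula holds.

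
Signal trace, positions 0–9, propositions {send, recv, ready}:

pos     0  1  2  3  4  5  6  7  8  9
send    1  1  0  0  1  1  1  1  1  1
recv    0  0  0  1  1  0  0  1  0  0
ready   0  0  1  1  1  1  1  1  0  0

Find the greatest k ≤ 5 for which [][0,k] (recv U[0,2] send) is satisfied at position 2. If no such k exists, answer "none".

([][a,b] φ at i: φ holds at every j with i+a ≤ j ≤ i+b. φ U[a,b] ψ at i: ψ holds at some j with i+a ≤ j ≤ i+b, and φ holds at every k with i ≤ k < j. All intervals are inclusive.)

(recv U[0,2] send) must hold from j=2 onward; find where it first fails.
  j=2: fails → no k works.

none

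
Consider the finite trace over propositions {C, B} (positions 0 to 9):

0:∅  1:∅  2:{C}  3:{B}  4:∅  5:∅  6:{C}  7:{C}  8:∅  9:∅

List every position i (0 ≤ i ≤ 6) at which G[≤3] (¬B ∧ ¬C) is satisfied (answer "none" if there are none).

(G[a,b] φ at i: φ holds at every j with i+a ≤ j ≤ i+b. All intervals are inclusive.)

Evaluate at each i in [0,6]:
  i=0: ✗ (fails at j=2)
  i=1: ✗ (fails at j=2)
  i=2: ✗ (fails at j=2)
  i=3: ✗ (fails at j=3)
  i=4: ✗ (fails at j=6)
  i=5: ✗ (fails at j=6)
  i=6: ✗ (fails at j=6)

none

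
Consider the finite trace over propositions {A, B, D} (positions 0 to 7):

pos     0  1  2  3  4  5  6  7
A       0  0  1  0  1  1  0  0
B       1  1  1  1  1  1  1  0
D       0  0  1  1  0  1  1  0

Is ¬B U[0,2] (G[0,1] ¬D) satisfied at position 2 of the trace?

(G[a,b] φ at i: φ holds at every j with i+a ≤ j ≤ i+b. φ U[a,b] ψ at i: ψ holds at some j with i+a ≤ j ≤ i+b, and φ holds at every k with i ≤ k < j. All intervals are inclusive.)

False

Need some j in [2,4] with G[0,1] ¬D, and ¬B at every k in [2,j-1].
  j=2: G[0,1] ¬D — fails at 2.
  j=3: G[0,1] ¬D — fails at 3.
  j=4: G[0,1] ¬D — fails at 5.
No j in the window works → until fails.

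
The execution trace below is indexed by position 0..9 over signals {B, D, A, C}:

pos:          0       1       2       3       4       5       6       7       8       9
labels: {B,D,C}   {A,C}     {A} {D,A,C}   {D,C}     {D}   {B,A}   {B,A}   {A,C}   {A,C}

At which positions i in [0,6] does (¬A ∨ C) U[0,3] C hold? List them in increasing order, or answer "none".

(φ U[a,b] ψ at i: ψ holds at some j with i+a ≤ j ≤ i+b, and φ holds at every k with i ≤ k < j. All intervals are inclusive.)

Evaluate at each i in [0,6]:
  i=0: ✓ (rhs at j=0)
  i=1: ✓ (rhs at j=1)
  i=2: ✗ (lhs fails at k=2 before rhs at j=3)
  i=3: ✓ (rhs at j=3)
  i=4: ✓ (rhs at j=4)
  i=5: ✗ (lhs fails at k=6 before rhs at j=8)
  i=6: ✗ (lhs fails at k=6 before rhs at j=8)

0, 1, 3, 4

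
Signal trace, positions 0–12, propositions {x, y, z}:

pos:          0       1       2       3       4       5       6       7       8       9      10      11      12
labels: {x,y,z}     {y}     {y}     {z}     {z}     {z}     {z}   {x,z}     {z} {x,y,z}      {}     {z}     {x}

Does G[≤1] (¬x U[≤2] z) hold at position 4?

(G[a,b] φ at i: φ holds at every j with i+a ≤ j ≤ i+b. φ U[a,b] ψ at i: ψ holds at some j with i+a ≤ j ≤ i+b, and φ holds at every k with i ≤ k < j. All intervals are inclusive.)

Check (¬x U[≤2] z) at every j in [4,5]:
  j=4: holds
  j=5: holds
All positions satisfy it → formula holds.

Holds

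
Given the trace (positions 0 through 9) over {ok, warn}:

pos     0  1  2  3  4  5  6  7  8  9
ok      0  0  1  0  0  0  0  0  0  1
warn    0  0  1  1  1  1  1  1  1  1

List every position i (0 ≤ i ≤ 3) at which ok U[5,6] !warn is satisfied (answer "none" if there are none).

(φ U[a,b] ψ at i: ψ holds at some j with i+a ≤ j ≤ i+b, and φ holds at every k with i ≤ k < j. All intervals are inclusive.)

none

Evaluate at each i in [0,3]:
  i=0: ✗ (no rhs in [5,6])
  i=1: ✗ (no rhs in [6,7])
  i=2: ✗ (no rhs in [7,8])
  i=3: ✗ (no rhs in [8,9])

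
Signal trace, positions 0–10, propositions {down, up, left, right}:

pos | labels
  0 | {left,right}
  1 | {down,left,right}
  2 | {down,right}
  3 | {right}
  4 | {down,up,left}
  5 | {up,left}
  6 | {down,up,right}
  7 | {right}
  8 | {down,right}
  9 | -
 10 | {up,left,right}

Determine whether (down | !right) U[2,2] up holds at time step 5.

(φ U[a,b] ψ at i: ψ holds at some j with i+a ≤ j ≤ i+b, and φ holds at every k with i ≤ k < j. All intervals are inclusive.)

Need some j in [7,7] with up, and (down | !right) at every k in [5,j-1].
  j=7: up false.
No j in the window works → until fails.

No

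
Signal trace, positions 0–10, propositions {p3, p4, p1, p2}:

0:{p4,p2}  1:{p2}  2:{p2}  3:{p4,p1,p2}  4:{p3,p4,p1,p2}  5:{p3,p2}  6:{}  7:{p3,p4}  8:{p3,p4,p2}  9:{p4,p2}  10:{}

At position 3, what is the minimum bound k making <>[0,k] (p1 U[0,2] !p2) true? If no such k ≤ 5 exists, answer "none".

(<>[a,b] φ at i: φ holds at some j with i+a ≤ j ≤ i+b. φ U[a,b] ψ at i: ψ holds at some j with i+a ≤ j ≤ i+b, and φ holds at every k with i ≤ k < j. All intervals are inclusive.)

3

Scan j = 3,4,… for (p1 U[0,2] !p2):
  j=3: fails
  j=4: fails
  j=5: fails
  j=6: holds
First hit at j=6, so smallest k = 6-3 = 3.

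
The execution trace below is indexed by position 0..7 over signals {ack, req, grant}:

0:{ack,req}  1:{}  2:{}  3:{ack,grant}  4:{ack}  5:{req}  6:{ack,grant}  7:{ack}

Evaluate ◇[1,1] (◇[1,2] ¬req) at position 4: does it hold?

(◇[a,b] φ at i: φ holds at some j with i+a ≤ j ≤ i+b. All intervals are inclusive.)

Check ◇[1,2] ¬req at each j in [5,5]:
  j=5: holds (witness at 6)
Found at j=5 → formula holds.

Holds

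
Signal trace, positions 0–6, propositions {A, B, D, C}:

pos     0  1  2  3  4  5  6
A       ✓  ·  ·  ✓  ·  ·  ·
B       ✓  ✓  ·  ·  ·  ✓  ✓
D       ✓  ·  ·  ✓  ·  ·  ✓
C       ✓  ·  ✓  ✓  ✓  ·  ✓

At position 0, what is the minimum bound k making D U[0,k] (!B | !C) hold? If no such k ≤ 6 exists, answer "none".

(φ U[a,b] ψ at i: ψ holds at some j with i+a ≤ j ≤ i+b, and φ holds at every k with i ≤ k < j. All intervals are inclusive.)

1

Need earliest j ≥ 0 with (!B | !C), and D at every k in [0,j-1].
  j=0: rhs fails.
  j=1: rhs holds; lhs holds on [0,0]. k = 1.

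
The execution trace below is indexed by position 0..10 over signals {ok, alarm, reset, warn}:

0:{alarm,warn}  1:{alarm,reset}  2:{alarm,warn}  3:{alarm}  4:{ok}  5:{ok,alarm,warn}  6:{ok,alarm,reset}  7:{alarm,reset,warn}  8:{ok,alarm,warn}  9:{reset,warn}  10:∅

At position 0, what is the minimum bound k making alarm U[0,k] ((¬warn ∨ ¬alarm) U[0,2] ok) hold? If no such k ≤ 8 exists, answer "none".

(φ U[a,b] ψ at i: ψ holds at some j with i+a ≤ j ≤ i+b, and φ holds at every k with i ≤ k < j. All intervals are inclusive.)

Need earliest j ≥ 0 with ((¬warn ∨ ¬alarm) U[0,2] ok), and alarm at every k in [0,j-1].
  j=0: rhs fails.
  j=1: rhs fails.
  j=2: rhs fails.
  j=3: rhs holds; lhs holds on [0,2]. k = 3.

3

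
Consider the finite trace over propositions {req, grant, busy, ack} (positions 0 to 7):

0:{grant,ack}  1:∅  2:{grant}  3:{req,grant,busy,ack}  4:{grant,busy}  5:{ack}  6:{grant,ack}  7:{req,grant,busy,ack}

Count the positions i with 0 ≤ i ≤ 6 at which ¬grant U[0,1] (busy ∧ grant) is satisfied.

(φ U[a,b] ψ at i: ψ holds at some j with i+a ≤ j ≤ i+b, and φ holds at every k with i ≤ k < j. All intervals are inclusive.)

2

Evaluate at each i in [0,6]:
  i=0: ✗ (no rhs in [0,1])
  i=1: ✗ (no rhs in [1,2])
  i=2: ✗ (lhs fails at k=2 before rhs at j=3)
  i=3: ✓ (rhs at j=3)
  i=4: ✓ (rhs at j=4)
  i=5: ✗ (no rhs in [5,6])
  i=6: ✗ (lhs fails at k=6 before rhs at j=7)
Positions where it holds: {3, 4} → 2.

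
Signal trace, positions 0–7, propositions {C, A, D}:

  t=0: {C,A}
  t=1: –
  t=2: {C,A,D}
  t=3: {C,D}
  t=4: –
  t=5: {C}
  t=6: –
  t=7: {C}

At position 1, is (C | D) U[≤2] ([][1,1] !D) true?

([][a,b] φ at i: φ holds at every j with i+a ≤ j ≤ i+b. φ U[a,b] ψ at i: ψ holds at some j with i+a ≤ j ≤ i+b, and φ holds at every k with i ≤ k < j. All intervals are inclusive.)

Need some j in [1,3] with [][1,1] !D, and (C | D) at every k in [1,j-1].
  j=1: [][1,1] !D — fails at 2.
  j=2: [][1,1] !D — fails at 3.
  j=3: [][1,1] !D holds, but (C | D) fails at k=1 → not this j.
No j in the window works → until fails.

No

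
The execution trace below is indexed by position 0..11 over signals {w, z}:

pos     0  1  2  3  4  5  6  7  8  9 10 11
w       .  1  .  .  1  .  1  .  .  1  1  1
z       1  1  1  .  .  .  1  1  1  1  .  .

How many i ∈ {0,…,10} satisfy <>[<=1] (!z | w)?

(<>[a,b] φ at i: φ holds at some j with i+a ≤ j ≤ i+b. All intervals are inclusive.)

Evaluate at each i in [0,10]:
  i=0: ✓ (witness j=1)
  i=1: ✓ (witness j=1)
  i=2: ✓ (witness j=3)
  i=3: ✓ (witness j=3)
  i=4: ✓ (witness j=4)
  i=5: ✓ (witness j=5)
  i=6: ✓ (witness j=6)
  i=7: ✗ (none in [7,8])
  i=8: ✓ (witness j=9)
  i=9: ✓ (witness j=9)
  i=10: ✓ (witness j=10)
Positions where it holds: {0, 1, 2, 3, 4, 5, 6, 8, 9, 10} → 10.

10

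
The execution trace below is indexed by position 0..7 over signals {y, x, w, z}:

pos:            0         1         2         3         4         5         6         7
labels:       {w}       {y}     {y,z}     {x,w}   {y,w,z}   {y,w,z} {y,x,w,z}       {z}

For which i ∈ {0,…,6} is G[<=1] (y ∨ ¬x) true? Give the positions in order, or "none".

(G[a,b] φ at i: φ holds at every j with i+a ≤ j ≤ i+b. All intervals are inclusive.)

Evaluate at each i in [0,6]:
  i=0: ✓ (all of [0,1])
  i=1: ✓ (all of [1,2])
  i=2: ✗ (fails at j=3)
  i=3: ✗ (fails at j=3)
  i=4: ✓ (all of [4,5])
  i=5: ✓ (all of [5,6])
  i=6: ✓ (all of [6,7])

0, 1, 4, 5, 6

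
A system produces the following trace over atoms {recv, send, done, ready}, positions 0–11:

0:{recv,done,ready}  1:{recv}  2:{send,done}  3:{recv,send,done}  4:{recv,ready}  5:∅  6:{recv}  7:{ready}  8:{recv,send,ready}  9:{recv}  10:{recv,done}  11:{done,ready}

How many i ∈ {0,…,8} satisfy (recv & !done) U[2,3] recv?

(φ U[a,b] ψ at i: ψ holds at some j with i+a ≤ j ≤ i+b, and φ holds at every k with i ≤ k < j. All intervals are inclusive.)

1

Evaluate at each i in [0,8]:
  i=0: ✗ (lhs fails at k=0 before rhs at j=3)
  i=1: ✗ (lhs fails at k=2 before rhs at j=3)
  i=2: ✗ (lhs fails at k=2 before rhs at j=4)
  i=3: ✗ (lhs fails at k=3 before rhs at j=6)
  i=4: ✗ (lhs fails at k=5 before rhs at j=6)
  i=5: ✗ (lhs fails at k=5 before rhs at j=8)
  i=6: ✗ (lhs fails at k=7 before rhs at j=8)
  i=7: ✗ (lhs fails at k=7 before rhs at j=9)
  i=8: ✓ (rhs at j=10; lhs holds on [8,9])
Positions where it holds: {8} → 1.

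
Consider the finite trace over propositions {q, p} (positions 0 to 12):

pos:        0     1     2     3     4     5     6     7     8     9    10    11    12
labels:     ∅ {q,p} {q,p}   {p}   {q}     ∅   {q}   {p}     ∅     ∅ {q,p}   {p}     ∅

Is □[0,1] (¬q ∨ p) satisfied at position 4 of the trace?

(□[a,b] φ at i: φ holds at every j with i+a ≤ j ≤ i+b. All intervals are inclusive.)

False

Check (¬q ∨ p) at every j in [4,5]:
  j=4: false
  j=5: true
Fails at j=4 → formula fails.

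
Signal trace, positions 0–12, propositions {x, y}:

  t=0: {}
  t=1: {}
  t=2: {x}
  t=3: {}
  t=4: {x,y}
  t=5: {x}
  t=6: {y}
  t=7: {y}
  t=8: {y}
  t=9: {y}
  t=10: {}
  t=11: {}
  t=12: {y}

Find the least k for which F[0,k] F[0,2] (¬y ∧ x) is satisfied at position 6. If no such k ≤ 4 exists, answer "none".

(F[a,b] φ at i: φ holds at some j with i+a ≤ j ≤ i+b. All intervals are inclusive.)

Scan j = 6,7,… for F[0,2] (¬y ∧ x):
  j=6: fails
  j=7: fails
  j=8: fails
  j=9: fails
  j=10: fails
No j in [6,10] satisfies it → none.

none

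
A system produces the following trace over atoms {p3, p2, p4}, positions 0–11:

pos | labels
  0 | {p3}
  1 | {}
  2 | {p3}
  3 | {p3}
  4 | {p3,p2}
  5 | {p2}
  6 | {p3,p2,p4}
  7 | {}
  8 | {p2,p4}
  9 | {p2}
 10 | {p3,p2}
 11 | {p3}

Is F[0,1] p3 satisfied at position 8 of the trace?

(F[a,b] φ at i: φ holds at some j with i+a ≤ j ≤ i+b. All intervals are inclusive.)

Check p3 at each j in [8,9]:
  j=8: false
  j=9: false
No position in the window satisfies it → formula fails.

False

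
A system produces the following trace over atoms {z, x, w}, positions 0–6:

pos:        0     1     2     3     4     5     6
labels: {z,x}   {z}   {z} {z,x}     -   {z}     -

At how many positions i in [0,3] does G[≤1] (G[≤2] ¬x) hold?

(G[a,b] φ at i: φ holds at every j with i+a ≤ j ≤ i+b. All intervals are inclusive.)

Evaluate at each i in [0,3]:
  i=0: ✗ (fails at j=0)
  i=1: ✗ (fails at j=1)
  i=2: ✗ (fails at j=2)
  i=3: ✗ (fails at j=3)
Positions where it holds: {} → 0.

0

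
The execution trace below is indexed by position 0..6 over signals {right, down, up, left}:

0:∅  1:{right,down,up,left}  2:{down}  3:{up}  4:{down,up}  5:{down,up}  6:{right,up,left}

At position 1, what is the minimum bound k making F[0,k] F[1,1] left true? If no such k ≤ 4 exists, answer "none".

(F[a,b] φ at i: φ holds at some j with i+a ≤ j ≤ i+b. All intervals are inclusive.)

Scan j = 1,2,… for F[1,1] left:
  j=1: fails
  j=2: fails
  j=3: fails
  j=4: fails
  j=5: holds
First hit at j=5, so smallest k = 5-1 = 4.

4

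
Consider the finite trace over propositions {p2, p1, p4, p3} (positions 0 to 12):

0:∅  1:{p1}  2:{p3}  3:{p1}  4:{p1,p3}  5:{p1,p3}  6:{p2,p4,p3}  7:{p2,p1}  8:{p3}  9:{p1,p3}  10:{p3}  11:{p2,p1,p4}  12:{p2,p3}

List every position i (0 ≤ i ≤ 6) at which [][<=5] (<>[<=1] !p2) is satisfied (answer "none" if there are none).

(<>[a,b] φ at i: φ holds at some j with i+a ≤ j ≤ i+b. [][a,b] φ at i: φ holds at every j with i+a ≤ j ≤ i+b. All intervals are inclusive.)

0

Evaluate at each i in [0,6]:
  i=0: ✓ (all of [0,5])
  i=1: ✗ (fails at j=6)
  i=2: ✗ (fails at j=6)
  i=3: ✗ (fails at j=6)
  i=4: ✗ (fails at j=6)
  i=5: ✗ (fails at j=6)
  i=6: ✗ (fails at j=6)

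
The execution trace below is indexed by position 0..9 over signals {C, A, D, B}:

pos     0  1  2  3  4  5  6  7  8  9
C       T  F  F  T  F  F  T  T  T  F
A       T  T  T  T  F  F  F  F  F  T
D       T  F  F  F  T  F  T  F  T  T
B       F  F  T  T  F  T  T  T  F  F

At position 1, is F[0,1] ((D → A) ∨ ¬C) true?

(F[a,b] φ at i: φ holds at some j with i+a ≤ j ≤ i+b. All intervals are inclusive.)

Check ((D → A) ∨ ¬C) at each j in [1,2]:
  j=1: true
  j=2: true
Found at j=1 → formula holds.

Holds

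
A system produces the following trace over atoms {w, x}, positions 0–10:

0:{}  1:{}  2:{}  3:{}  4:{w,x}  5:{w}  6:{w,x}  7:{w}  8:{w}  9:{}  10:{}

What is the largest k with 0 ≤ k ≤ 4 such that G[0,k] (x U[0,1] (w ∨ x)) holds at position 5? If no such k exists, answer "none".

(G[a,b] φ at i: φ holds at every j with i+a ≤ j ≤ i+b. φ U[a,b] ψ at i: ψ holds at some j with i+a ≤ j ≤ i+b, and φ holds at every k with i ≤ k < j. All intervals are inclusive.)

3

(x U[0,1] (w ∨ x)) must hold from j=5 onward; find where it first fails.
  j=5: holds
  j=6: holds
  j=7: holds
  j=8: holds
  j=9: fails
Holds on [5,8], so largest k = 3.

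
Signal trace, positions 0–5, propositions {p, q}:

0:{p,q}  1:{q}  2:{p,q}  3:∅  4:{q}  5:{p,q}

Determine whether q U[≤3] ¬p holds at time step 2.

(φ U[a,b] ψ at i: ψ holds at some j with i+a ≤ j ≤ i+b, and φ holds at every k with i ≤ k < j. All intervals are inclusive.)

True

Need some j in [2,5] with ¬p, and q at every k in [2,j-1].
  j=2: ¬p false.
  j=3: ¬p holds; q holds at every k in [2,2] → satisfied.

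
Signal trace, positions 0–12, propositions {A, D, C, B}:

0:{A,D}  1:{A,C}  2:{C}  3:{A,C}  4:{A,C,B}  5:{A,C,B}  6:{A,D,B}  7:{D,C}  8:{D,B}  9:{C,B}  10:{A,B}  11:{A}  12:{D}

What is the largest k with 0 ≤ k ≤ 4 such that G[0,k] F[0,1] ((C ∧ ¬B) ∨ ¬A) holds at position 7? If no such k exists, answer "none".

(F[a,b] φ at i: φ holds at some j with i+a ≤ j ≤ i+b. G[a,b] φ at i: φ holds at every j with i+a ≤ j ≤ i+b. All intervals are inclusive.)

F[0,1] ((C ∧ ¬B) ∨ ¬A) must hold from j=7 onward; find where it first fails.
  j=7: holds
  j=8: holds
  j=9: holds
  j=10: fails
Holds on [7,9], so largest k = 2.

2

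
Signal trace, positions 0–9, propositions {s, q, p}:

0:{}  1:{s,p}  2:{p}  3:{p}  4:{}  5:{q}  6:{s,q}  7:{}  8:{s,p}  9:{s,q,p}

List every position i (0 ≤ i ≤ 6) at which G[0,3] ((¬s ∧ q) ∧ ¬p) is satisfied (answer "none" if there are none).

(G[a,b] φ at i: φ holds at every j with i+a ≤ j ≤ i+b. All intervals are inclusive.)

none

Evaluate at each i in [0,6]:
  i=0: ✗ (fails at j=0)
  i=1: ✗ (fails at j=1)
  i=2: ✗ (fails at j=2)
  i=3: ✗ (fails at j=3)
  i=4: ✗ (fails at j=4)
  i=5: ✗ (fails at j=6)
  i=6: ✗ (fails at j=6)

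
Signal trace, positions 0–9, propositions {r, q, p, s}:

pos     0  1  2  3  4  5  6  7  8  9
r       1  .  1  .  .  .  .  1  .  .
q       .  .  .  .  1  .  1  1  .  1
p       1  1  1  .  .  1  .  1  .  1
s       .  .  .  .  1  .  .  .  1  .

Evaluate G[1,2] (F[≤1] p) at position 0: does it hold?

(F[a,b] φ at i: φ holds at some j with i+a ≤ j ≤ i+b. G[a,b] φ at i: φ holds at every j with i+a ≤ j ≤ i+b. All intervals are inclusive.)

Check F[≤1] p at every j in [1,2]:
  j=1: holds (witness at 1)
  j=2: holds (witness at 2)
All positions satisfy it → formula holds.

Yes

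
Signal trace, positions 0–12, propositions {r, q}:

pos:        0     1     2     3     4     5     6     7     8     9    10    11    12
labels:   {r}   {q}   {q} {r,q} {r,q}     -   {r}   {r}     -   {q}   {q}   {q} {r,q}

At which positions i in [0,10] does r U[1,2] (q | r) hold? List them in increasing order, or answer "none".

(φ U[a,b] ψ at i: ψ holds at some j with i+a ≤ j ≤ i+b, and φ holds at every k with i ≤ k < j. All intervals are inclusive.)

0, 3, 6

Evaluate at each i in [0,10]:
  i=0: ✓ (rhs at j=1; lhs holds on [0,0])
  i=1: ✗ (lhs fails at k=1 before rhs at j=2)
  i=2: ✗ (lhs fails at k=2 before rhs at j=3)
  i=3: ✓ (rhs at j=4; lhs holds on [3,3])
  i=4: ✗ (lhs fails at k=5 before rhs at j=6)
  i=5: ✗ (lhs fails at k=5 before rhs at j=6)
  i=6: ✓ (rhs at j=7; lhs holds on [6,6])
  i=7: ✗ (lhs fails at k=8 before rhs at j=9)
  i=8: ✗ (lhs fails at k=8 before rhs at j=9)
  i=9: ✗ (lhs fails at k=9 before rhs at j=10)
  i=10: ✗ (lhs fails at k=10 before rhs at j=11)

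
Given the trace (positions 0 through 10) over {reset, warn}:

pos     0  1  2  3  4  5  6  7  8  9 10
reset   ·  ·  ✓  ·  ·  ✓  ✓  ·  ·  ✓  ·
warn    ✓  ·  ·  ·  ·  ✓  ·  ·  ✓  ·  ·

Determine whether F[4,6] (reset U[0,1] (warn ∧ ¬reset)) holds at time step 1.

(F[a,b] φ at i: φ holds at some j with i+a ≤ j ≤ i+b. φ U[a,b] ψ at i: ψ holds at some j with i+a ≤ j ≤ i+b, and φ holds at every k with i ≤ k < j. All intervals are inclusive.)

Check (reset U[0,1] (warn ∧ ¬reset)) at each j in [5,7]:
  j=5: fails
  j=6: fails
  j=7: fails
No position in the window satisfies it → formula fails.

No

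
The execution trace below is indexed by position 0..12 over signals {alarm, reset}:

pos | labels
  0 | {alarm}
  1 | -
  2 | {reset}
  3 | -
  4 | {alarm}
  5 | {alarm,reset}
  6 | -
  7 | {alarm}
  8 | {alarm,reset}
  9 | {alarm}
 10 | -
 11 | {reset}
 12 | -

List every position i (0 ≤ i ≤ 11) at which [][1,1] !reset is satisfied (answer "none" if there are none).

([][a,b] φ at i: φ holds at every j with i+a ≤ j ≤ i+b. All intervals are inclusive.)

Evaluate at each i in [0,11]:
  i=0: ✓ (all of [1,1])
  i=1: ✗ (fails at j=2)
  i=2: ✓ (all of [3,3])
  i=3: ✓ (all of [4,4])
  i=4: ✗ (fails at j=5)
  i=5: ✓ (all of [6,6])
  i=6: ✓ (all of [7,7])
  i=7: ✗ (fails at j=8)
  i=8: ✓ (all of [9,9])
  i=9: ✓ (all of [10,10])
  i=10: ✗ (fails at j=11)
  i=11: ✓ (all of [12,12])

0, 2, 3, 5, 6, 8, 9, 11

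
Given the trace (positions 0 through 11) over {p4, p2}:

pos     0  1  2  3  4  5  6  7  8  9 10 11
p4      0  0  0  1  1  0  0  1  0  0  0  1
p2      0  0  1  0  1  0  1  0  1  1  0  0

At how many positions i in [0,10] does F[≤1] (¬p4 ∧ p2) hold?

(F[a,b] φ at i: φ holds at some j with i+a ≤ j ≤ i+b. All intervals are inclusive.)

7

Evaluate at each i in [0,10]:
  i=0: ✗ (none in [0,1])
  i=1: ✓ (witness j=2)
  i=2: ✓ (witness j=2)
  i=3: ✗ (none in [3,4])
  i=4: ✗ (none in [4,5])
  i=5: ✓ (witness j=6)
  i=6: ✓ (witness j=6)
  i=7: ✓ (witness j=8)
  i=8: ✓ (witness j=8)
  i=9: ✓ (witness j=9)
  i=10: ✗ (none in [10,11])
Positions where it holds: {1, 2, 5, 6, 7, 8, 9} → 7.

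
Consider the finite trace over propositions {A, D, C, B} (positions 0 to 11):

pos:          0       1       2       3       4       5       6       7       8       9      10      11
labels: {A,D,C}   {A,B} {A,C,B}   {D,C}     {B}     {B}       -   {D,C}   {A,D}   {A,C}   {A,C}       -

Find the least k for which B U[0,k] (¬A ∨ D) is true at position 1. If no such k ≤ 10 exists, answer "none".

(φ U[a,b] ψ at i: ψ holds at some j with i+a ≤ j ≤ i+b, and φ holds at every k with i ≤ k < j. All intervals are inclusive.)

2

Need earliest j ≥ 1 with (¬A ∨ D), and B at every k in [1,j-1].
  j=1: rhs fails.
  j=2: rhs fails.
  j=3: rhs holds; lhs holds on [1,2]. k = 2.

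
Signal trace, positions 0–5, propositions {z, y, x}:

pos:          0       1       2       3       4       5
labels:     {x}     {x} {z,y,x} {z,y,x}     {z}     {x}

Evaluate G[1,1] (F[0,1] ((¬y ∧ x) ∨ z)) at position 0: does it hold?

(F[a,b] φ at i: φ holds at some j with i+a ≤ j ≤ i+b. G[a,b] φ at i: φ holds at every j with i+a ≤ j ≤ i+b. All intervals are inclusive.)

True

Check F[0,1] ((¬y ∧ x) ∨ z) at every j in [1,1]:
  j=1: holds (witness at 1)
All positions satisfy it → formula holds.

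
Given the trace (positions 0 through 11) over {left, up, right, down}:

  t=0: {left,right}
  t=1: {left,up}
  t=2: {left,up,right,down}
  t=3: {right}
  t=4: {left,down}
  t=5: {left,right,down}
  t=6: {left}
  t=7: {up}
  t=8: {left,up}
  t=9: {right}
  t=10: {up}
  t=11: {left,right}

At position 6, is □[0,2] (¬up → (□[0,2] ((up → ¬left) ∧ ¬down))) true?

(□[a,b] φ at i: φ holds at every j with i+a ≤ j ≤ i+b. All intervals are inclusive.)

Does not hold

Check (¬up → (□[0,2] ((up → ¬left) ∧ ¬down))) at every j in [6,8]:
  j=6: antecedent true; consequent fails at 8 → ✗
  j=7: antecedent false → ✓
  j=8: antecedent false → ✓
Fails at j=6 → formula fails.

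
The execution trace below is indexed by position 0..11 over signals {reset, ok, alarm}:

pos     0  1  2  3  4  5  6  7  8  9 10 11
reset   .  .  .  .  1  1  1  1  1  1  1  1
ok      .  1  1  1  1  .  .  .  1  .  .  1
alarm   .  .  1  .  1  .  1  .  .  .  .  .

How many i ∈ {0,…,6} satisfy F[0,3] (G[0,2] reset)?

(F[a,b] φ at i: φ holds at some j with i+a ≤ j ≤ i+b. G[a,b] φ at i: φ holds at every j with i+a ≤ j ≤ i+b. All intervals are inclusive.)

Evaluate at each i in [0,6]:
  i=0: ✗ (none in [0,3])
  i=1: ✓ (witness j=4)
  i=2: ✓ (witness j=4)
  i=3: ✓ (witness j=4)
  i=4: ✓ (witness j=4)
  i=5: ✓ (witness j=5)
  i=6: ✓ (witness j=6)
Positions where it holds: {1, 2, 3, 4, 5, 6} → 6.

6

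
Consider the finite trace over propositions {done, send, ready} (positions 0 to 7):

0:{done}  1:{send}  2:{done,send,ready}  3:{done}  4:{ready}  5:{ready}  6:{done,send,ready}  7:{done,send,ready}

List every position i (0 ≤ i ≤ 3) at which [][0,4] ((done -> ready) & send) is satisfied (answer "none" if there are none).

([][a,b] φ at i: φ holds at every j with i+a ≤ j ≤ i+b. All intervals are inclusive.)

Evaluate at each i in [0,3]:
  i=0: ✗ (fails at j=0)
  i=1: ✗ (fails at j=3)
  i=2: ✗ (fails at j=3)
  i=3: ✗ (fails at j=3)

none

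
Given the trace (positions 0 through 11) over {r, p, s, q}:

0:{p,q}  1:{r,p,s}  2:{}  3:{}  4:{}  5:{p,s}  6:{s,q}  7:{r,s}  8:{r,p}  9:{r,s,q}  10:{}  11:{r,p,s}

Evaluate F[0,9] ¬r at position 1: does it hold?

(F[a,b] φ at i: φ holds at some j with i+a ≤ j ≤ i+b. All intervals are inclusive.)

Check ¬r at each j in [1,10]:
  j=1: false
  j=2: true
  j=3: true
  j=4: true
  j=5: true
  j=6: true
  j=7: false
  j=8: false
  j=9: false
  j=10: true
Found at j=2 → formula holds.

Holds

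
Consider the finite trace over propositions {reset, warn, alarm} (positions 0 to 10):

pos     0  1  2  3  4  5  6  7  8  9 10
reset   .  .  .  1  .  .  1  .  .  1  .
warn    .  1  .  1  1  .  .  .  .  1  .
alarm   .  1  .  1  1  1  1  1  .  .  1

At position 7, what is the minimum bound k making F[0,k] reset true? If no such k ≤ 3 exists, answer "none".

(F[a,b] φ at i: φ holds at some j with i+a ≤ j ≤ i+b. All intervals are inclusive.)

2

Scan j = 7,8,… for reset:
  j=7: fails
  j=8: fails
  j=9: holds
First hit at j=9, so smallest k = 9-7 = 2.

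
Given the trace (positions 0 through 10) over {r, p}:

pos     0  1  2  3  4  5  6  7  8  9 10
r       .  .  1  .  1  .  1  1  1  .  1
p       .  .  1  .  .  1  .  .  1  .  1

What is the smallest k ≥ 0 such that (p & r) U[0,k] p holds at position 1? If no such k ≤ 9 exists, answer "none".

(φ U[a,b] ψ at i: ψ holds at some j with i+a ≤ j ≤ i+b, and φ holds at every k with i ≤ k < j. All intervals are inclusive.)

Need earliest j ≥ 1 with p, and (p & r) at every k in [1,j-1].
  j=1: rhs fails.
  j=2: rhs holds but lhs fails at k=1.
  j=3: rhs fails.
  j=4: rhs fails.
  j=5: rhs holds but lhs fails at k=1.
  j=6: rhs fails.
  j=7: rhs fails.
  j=8: rhs holds but lhs fails at k=1.
  j=9: rhs fails.
  j=10: rhs holds but lhs fails at k=1.
No witness within the range → none.

none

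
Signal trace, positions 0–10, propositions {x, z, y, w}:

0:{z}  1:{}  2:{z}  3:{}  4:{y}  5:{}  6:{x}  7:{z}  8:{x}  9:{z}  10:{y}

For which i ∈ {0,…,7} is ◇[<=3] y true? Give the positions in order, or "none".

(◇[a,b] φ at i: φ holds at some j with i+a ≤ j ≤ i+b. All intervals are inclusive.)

Evaluate at each i in [0,7]:
  i=0: ✗ (none in [0,3])
  i=1: ✓ (witness j=4)
  i=2: ✓ (witness j=4)
  i=3: ✓ (witness j=4)
  i=4: ✓ (witness j=4)
  i=5: ✗ (none in [5,8])
  i=6: ✗ (none in [6,9])
  i=7: ✓ (witness j=10)

1, 2, 3, 4, 7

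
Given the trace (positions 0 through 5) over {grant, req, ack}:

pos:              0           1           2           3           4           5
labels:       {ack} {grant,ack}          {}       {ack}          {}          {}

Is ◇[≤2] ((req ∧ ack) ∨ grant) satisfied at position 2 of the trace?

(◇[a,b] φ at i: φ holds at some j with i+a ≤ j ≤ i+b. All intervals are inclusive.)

False

Check ((req ∧ ack) ∨ grant) at each j in [2,4]:
  j=2: false
  j=3: false
  j=4: false
No position in the window satisfies it → formula fails.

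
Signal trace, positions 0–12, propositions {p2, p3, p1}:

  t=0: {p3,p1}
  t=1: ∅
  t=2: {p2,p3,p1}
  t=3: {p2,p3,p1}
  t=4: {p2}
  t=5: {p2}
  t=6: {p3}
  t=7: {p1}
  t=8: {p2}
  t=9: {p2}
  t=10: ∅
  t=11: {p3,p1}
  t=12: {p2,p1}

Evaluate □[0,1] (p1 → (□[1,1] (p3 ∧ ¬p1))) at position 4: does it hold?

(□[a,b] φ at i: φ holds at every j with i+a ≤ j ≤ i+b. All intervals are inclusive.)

Check (p1 → (□[1,1] (p3 ∧ ¬p1))) at every j in [4,5]:
  j=4: antecedent false → ✓
  j=5: antecedent false → ✓
All positions satisfy it → formula holds.

Yes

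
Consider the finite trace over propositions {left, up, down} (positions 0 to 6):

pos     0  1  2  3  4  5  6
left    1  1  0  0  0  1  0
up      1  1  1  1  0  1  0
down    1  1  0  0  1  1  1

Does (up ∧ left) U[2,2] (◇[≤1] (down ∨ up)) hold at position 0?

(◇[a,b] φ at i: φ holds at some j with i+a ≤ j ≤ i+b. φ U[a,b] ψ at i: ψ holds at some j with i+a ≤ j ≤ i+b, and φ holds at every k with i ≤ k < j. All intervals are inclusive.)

Need some j in [2,2] with ◇[≤1] (down ∨ up), and (up ∧ left) at every k in [0,j-1].
  j=2: ◇[≤1] (down ∨ up) holds; (up ∧ left) holds at every k in [0,1] → satisfied.

Holds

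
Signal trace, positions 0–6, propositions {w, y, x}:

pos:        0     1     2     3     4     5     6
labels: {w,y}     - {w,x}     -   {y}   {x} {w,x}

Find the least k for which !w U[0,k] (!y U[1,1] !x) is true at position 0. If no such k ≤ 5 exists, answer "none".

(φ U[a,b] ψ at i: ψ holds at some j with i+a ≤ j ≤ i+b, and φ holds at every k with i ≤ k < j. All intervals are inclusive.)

none

Need earliest j ≥ 0 with (!y U[1,1] !x), and !w at every k in [0,j-1].
  j=0: rhs fails.
  j=1: rhs fails.
  j=2: rhs holds but lhs fails at k=0.
  j=3: rhs holds but lhs fails at k=0.
  j=4: rhs fails.
  j=5: rhs fails.
No witness within the range → none.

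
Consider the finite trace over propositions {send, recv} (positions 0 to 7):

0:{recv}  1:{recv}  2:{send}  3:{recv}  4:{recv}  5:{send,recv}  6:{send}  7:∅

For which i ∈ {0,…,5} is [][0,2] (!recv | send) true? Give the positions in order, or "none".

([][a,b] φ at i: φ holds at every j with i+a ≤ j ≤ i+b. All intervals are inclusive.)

Evaluate at each i in [0,5]:
  i=0: ✗ (fails at j=0)
  i=1: ✗ (fails at j=1)
  i=2: ✗ (fails at j=3)
  i=3: ✗ (fails at j=3)
  i=4: ✗ (fails at j=4)
  i=5: ✓ (all of [5,7])

5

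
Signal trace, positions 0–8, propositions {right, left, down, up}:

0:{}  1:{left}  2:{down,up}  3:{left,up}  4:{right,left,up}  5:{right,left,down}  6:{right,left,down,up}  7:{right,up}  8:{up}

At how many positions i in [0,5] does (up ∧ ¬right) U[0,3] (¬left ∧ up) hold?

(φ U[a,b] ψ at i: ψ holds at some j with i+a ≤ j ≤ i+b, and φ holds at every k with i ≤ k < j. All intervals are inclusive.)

Evaluate at each i in [0,5]:
  i=0: ✗ (lhs fails at k=0 before rhs at j=2)
  i=1: ✗ (lhs fails at k=1 before rhs at j=2)
  i=2: ✓ (rhs at j=2)
  i=3: ✗ (no rhs in [3,6])
  i=4: ✗ (lhs fails at k=4 before rhs at j=7)
  i=5: ✗ (lhs fails at k=5 before rhs at j=7)
Positions where it holds: {2} → 1.

1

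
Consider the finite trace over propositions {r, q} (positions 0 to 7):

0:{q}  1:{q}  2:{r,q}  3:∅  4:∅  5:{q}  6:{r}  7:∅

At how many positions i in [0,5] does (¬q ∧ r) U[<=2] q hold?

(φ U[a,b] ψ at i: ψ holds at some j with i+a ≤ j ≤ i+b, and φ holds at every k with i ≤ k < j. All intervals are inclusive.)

Evaluate at each i in [0,5]:
  i=0: ✓ (rhs at j=0)
  i=1: ✓ (rhs at j=1)
  i=2: ✓ (rhs at j=2)
  i=3: ✗ (lhs fails at k=3 before rhs at j=5)
  i=4: ✗ (lhs fails at k=4 before rhs at j=5)
  i=5: ✓ (rhs at j=5)
Positions where it holds: {0, 1, 2, 5} → 4.

4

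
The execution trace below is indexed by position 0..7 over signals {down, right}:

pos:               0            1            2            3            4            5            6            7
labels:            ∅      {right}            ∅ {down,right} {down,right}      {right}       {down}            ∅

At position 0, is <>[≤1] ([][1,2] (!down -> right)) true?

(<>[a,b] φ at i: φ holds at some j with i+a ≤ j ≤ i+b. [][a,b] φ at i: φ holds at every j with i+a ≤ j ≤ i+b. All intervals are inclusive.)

Does not hold

Check [][1,2] (!down -> right) at each j in [0,1]:
  j=0: fails at 2
  j=1: fails at 2
No position in the window satisfies it → formula fails.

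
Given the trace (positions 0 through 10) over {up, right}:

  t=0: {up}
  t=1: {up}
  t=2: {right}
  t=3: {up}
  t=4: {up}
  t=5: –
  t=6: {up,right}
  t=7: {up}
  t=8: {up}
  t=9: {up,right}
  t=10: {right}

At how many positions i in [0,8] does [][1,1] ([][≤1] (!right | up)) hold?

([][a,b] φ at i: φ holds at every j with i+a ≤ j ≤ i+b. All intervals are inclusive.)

Evaluate at each i in [0,8]:
  i=0: ✗ (fails at j=1)
  i=1: ✗ (fails at j=2)
  i=2: ✓ (all of [3,3])
  i=3: ✓ (all of [4,4])
  i=4: ✓ (all of [5,5])
  i=5: ✓ (all of [6,6])
  i=6: ✓ (all of [7,7])
  i=7: ✓ (all of [8,8])
  i=8: ✗ (fails at j=9)
Positions where it holds: {2, 3, 4, 5, 6, 7} → 6.

6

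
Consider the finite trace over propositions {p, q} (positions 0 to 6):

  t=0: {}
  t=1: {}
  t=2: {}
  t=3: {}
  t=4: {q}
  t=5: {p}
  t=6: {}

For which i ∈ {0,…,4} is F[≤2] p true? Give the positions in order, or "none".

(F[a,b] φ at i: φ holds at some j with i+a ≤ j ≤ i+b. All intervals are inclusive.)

3, 4

Evaluate at each i in [0,4]:
  i=0: ✗ (none in [0,2])
  i=1: ✗ (none in [1,3])
  i=2: ✗ (none in [2,4])
  i=3: ✓ (witness j=5)
  i=4: ✓ (witness j=5)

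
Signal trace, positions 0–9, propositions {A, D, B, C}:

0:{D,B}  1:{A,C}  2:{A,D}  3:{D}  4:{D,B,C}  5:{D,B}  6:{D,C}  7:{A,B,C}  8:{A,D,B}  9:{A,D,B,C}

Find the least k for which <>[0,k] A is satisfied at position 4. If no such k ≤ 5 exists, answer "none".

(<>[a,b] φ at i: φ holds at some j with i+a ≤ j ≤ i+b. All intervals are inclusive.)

3

Scan j = 4,5,… for A:
  j=4: fails
  j=5: fails
  j=6: fails
  j=7: holds
First hit at j=7, so smallest k = 7-4 = 3.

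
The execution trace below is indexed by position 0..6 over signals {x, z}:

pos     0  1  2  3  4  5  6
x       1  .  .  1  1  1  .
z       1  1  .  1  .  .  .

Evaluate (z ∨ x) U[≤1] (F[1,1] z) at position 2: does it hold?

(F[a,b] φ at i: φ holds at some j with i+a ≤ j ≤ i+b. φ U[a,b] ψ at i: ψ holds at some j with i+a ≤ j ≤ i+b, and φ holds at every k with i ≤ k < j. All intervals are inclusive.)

True

Need some j in [2,3] with F[1,1] z, and (z ∨ x) at every k in [2,j-1].
  j=2: F[1,1] z holds; no prefix to check → satisfied.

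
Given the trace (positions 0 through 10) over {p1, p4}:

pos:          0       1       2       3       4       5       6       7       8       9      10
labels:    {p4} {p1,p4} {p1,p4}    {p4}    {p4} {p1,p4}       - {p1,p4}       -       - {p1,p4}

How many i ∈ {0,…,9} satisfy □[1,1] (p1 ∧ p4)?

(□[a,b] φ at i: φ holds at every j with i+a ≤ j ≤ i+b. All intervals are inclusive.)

5

Evaluate at each i in [0,9]:
  i=0: ✓ (all of [1,1])
  i=1: ✓ (all of [2,2])
  i=2: ✗ (fails at j=3)
  i=3: ✗ (fails at j=4)
  i=4: ✓ (all of [5,5])
  i=5: ✗ (fails at j=6)
  i=6: ✓ (all of [7,7])
  i=7: ✗ (fails at j=8)
  i=8: ✗ (fails at j=9)
  i=9: ✓ (all of [10,10])
Positions where it holds: {0, 1, 4, 6, 9} → 5.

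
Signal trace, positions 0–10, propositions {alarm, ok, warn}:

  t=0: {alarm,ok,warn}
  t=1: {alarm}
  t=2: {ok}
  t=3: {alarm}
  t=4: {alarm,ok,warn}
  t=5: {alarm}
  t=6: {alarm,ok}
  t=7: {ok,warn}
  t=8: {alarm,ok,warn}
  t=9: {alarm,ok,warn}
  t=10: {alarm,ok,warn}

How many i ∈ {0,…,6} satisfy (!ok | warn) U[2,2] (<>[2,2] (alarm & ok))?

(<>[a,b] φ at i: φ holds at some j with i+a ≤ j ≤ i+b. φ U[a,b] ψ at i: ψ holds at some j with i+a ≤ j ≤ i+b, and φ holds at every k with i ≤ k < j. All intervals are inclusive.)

Evaluate at each i in [0,6]:
  i=0: ✓ (rhs at j=2; lhs holds on [0,1])
  i=1: ✗ (no rhs in [3,3])
  i=2: ✗ (lhs fails at k=2 before rhs at j=4)
  i=3: ✗ (no rhs in [5,5])
  i=4: ✓ (rhs at j=6; lhs holds on [4,5])
  i=5: ✗ (lhs fails at k=6 before rhs at j=7)
  i=6: ✗ (lhs fails at k=6 before rhs at j=8)
Positions where it holds: {0, 4} → 2.

2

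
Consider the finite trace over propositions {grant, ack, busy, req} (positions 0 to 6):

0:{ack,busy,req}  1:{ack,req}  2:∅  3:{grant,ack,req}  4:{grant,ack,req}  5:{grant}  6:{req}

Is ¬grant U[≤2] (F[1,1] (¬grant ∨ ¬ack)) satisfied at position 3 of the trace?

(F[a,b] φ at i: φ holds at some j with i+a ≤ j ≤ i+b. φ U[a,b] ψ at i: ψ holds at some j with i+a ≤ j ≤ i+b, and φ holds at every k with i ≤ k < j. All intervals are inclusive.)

False

Need some j in [3,5] with F[1,1] (¬grant ∨ ¬ack), and ¬grant at every k in [3,j-1].
  j=3: F[1,1] (¬grant ∨ ¬ack) — fails (none in [4,4]).
  j=4: F[1,1] (¬grant ∨ ¬ack) holds, but ¬grant fails at k=3 → not this j.
  j=5: F[1,1] (¬grant ∨ ¬ack) holds, but ¬grant fails at k=3 → not this j.
No j in the window works → until fails.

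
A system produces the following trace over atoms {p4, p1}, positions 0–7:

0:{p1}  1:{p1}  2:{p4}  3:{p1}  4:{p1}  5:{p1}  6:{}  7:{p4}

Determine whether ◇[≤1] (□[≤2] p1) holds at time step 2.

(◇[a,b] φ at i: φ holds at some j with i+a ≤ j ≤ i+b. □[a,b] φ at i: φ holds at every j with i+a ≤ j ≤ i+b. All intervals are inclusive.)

Check □[≤2] p1 at each j in [2,3]:
  j=2: fails at 2
  j=3: holds on [3,5]
Found at j=3 → formula holds.

Yes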